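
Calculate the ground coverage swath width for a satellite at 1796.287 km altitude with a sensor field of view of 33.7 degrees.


FOV = 33.7 deg = 0.588176 rad
swath = 2 * alt * tan(FOV/2) = 2 * 1796.287 * tan(0.294088)
swath = 2 * 1796.287 * 0.3028703
swath = 1088.0838 km

1088.0838 km


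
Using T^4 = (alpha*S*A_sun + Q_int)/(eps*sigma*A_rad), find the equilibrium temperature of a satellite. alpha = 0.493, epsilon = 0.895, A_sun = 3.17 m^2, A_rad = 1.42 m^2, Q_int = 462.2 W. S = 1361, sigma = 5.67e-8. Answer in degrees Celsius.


Numerator = alpha*S*A_sun + Q_int = 0.493*1361*3.17 + 462.2 = 2589.1844 W
Denominator = eps*sigma*A_rad = 0.895*5.67e-8*1.42 = 7.206003e-08 W/K^4
T^4 = 3.5930937e+10 K^4
T = 435.3787 K = 162.2287 C

162.2287 degrees Celsius


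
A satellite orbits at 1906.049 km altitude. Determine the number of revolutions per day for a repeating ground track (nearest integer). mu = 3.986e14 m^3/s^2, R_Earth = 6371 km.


r = 8.277049e+06 m
T = 2*pi*sqrt(r^3/mu) = 7494.1867 s = 124.9031 min
revs/day = 1440 / 124.9031 = 11.5289
Rounded: 12 revolutions per day

12 revolutions per day


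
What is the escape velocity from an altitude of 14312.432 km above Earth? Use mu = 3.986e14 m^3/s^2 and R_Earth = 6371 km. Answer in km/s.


r = 6371.0 + 14312.432 = 20683.4320 km = 2.0683432e+07 m
v_esc = sqrt(2*mu/r) = sqrt(2*3.986e14 / 2.0683432e+07)
v_esc = 6208.2950 m/s = 6.2083 km/s

6.2083 km/s


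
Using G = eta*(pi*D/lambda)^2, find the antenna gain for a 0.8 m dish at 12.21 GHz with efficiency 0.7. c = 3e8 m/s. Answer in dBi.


lambda = c/f = 3e8 / 1.221e+10 = 0.02457002 m
G = eta*(pi*D/lambda)^2 = 0.7*(pi*0.8/0.02457002)^2
G = 7324.3076 (linear)
G = 10*log10(7324.3076) = 38.6477 dBi

38.6477 dBi


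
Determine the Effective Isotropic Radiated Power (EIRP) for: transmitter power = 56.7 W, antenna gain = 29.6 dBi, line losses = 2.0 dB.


Pt = 56.7 W = 17.5358 dBW
EIRP = Pt_dBW + Gt - losses = 17.5358 + 29.6 - 2.0 = 45.1358 dBW

45.1358 dBW


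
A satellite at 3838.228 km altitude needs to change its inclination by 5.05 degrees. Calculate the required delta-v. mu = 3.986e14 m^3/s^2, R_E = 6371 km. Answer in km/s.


r = 10209.2280 km = 1.0209228e+07 m
V = sqrt(mu/r) = 6248.4485 m/s
di = 5.05 deg = 0.08813913 rad
dV = 2*V*sin(di/2) = 2*6248.4485*sin(0.04406956)
dV = 550.5546 m/s = 0.5505546 km/s

0.5506 km/s


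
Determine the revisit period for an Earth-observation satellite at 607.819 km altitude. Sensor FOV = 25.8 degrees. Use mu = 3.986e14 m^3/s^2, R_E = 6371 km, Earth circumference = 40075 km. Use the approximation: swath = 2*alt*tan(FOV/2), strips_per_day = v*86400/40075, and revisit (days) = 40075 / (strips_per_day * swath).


swath = 2*607.819*tan(0.2251475) = 278.4183 km
v = sqrt(mu/r) = 7557.4917 m/s = 7.5575 km/s
strips/day = v*86400/40075 = 7.5575*86400/40075 = 16.2936
coverage/day = strips * swath = 16.2936 * 278.4183 = 4536.4447 km
revisit = 40075 / 4536.4447 = 8.8340 days

8.8340 days


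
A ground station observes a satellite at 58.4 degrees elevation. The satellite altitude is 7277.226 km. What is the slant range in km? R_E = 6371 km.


h = 7277.226 km, el = 58.4 deg
d = -R_E*sin(el) + sqrt((R_E*sin(el))^2 + 2*R_E*h + h^2)
d = -6371.0000*sin(1.0193) + sqrt((6371.0000*0.8517269)^2 + 2*6371.0000*7277.226 + 7277.226^2)
d = 7807.3067 km

7807.3067 km


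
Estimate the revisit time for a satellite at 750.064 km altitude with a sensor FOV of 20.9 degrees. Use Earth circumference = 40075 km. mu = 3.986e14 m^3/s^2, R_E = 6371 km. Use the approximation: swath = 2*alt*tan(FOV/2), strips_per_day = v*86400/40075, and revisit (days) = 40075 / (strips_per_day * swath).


swath = 2*750.064*tan(0.1823869) = 276.6784 km
v = sqrt(mu/r) = 7481.6296 m/s = 7.4816 km/s
strips/day = v*86400/40075 = 7.4816*86400/40075 = 16.1301
coverage/day = strips * swath = 16.1301 * 276.6784 = 4462.8441 km
revisit = 40075 / 4462.8441 = 8.9797 days

8.9797 days


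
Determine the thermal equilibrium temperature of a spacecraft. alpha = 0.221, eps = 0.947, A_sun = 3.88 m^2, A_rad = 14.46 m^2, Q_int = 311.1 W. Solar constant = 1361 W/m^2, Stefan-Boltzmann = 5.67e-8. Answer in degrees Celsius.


Numerator = alpha*S*A_sun + Q_int = 0.221*1361*3.88 + 311.1 = 1478.1303 W
Denominator = eps*sigma*A_rad = 0.947*5.67e-8*14.46 = 7.7642825e-07 W/K^4
T^4 = 1.9037564e+09 K^4
T = 208.8829 K = -64.2671 C

-64.2671 degrees Celsius


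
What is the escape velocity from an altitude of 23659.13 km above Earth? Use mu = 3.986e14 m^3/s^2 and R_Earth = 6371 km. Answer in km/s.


r = 6371.0 + 23659.13 = 30030.1300 km = 3.003013e+07 m
v_esc = sqrt(2*mu/r) = sqrt(2*3.986e14 / 3.003013e+07)
v_esc = 5152.3462 m/s = 5.1523 km/s

5.1523 km/s


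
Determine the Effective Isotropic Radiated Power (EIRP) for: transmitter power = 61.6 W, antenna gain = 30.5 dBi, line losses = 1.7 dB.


Pt = 61.6 W = 17.8958 dBW
EIRP = Pt_dBW + Gt - losses = 17.8958 + 30.5 - 1.7 = 46.6958 dBW

46.6958 dBW


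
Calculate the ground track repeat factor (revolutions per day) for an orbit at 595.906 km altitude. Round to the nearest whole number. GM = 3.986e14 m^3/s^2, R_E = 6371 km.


r = 6.966906e+06 m
T = 2*pi*sqrt(r^3/mu) = 5787.2354 s = 96.4539 min
revs/day = 1440 / 96.4539 = 14.9294
Rounded: 15 revolutions per day

15 revolutions per day


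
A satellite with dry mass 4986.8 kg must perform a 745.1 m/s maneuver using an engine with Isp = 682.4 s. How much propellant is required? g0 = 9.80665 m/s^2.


ve = Isp * g0 = 682.4 * 9.80665 = 6692.057960 m/s
mass ratio = exp(dv/ve) = exp(745.1/6692.057960) = 1.11777593
m_prop = m_dry * (mr - 1) = 4986.8 * (1.11777593 - 1)
m_prop = 587.3250 kg

587.3250 kg


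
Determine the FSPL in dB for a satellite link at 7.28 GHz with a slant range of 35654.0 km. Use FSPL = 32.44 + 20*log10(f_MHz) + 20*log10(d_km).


f = 7.28 GHz = 7280.0000 MHz
d = 35654.0 km
FSPL = 32.44 + 20*log10(7280.0000) + 20*log10(35654.0)
FSPL = 32.44 + 77.2426 + 91.0422
FSPL = 200.7248 dB

200.7248 dB


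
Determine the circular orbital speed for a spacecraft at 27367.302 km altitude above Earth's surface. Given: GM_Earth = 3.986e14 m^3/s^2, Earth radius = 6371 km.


r = R_E + alt = 6371.0 + 27367.302 = 33738.3020 km = 3.3738302e+07 m
v = sqrt(mu/r) = sqrt(3.986e14 / 3.3738302e+07) = 3437.2177 m/s = 3.4372 km/s

3.4372 km/s


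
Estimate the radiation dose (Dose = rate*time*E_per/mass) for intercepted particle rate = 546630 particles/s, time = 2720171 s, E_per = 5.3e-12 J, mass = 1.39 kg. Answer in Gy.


Total energy deposited = rate * time * E_per
  = 546630 * 2720171 * 5.3e-12 = 7.8807 J
Dose = E_total / mass = 7.8807 / 1.39
Dose = 5.6696 Gy

5.6696 Gy


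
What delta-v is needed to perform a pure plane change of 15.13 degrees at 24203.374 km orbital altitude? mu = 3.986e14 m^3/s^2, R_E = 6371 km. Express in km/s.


r = 30574.3740 km = 3.0574374e+07 m
V = sqrt(mu/r) = 3610.6871 m/s
di = 15.13 deg = 0.2640683 rad
dV = 2*V*sin(di/2) = 2*3610.6871*sin(0.1320342)
dV = 950.7002 m/s = 0.9507002 km/s

0.9507 km/s


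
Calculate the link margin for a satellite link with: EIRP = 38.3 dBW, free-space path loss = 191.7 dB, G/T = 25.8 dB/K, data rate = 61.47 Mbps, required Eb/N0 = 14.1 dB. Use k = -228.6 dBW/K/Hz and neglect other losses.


C/N0 = EIRP - FSPL + G/T - k = 38.3 - 191.7 + 25.8 - (-228.6)
C/N0 = 101.0000 dB-Hz
R_b = 61.47 Mbps = 6.147e+07 bps -> 10*log10(R_b) = 77.8866 dB-Hz
Eb/N0 = C/N0 - 10*log10(R_b) = 101.0000 - 77.8866 = 23.1134 dB
Margin = Eb/N0 - Eb/N0_req = 23.1134 - 14.1 = 9.0134 dB (link closes)

9.0134 dB


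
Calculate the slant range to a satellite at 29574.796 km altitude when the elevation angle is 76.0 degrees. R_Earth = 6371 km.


h = 29574.796 km, el = 76.0 deg
d = -R_E*sin(el) + sqrt((R_E*sin(el))^2 + 2*R_E*h + h^2)
d = -6371.0000*sin(1.3265) + sqrt((6371.0000*0.9702957)^2 + 2*6371.0000*29574.796 + 29574.796^2)
d = 29730.9831 km

29730.9831 km


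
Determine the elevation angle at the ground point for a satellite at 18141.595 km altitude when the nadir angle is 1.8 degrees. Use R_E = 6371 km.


r = R_E + alt = 24512.5950 km
Law of sines in the satellite / Earth-center / ground-point triangle:
  sin(nadir)/R_E = sin(90 + el)/r  =>  cos(el) = (r/R_E)*sin(nadir)
cos(el) = (24512.5950 / 6371.0000) * sin(1.8 deg) = 0.1208537
el = arccos(0.1208537) = 83.0586 deg
(Earth-central angle = 90 - nadir - el = 5.1414 deg)

83.0586 degrees


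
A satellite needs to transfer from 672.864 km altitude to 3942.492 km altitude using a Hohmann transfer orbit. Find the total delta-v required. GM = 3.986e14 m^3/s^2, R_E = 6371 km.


r1 = 7043.8640 km = 7.043864e+06 m
r2 = 10313.4920 km = 1.0313492e+07 m
dv1 = sqrt(mu/r1)*(sqrt(2*r2/(r1+r2)) - 1) = 677.9627 m/s
dv2 = sqrt(mu/r2)*(1 - sqrt(2*r1/(r1+r2))) = 616.0561 m/s
total dv = |dv1| + |dv2| = 677.9627 + 616.0561 = 1294.0188 m/s = 1.2940 km/s

1.2940 km/s


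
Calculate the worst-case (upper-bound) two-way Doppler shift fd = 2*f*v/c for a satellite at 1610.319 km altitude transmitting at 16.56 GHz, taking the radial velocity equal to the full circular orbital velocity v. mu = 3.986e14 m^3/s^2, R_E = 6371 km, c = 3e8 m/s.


r = 7.981319e+06 m
v = sqrt(mu/r) = 7066.9385 m/s (worst-case radial velocity)
f = 16.56 GHz = 1.656e+10 Hz
fd = 2*f*v/c = 2*1.656e+10*7066.9385/3.0e+08
fd = 780190.0117 Hz

780190.0117 Hz


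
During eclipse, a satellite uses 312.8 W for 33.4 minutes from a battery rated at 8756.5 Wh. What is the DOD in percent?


E_used = P * t / 60 = 312.8 * 33.4 / 60 = 174.1253 Wh
DOD = E_used / E_total * 100 = 174.1253 / 8756.5 * 100
DOD = 1.9885 %

1.9885 %


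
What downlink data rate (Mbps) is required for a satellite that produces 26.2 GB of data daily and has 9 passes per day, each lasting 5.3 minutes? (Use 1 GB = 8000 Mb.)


total contact time = 9 * 5.3 * 60 = 2862.0000 s
data = 26.2 GB = 209600.0000 Mb
rate = 209600.0000 / 2862.0000 = 73.2355 Mbps

73.2355 Mbps


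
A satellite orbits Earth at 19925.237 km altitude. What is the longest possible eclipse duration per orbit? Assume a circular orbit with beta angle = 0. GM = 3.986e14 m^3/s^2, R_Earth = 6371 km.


r = 26296.2370 km
T = 707.2947 min
Eclipse fraction = arcsin(R_E/r)/pi = arcsin(6371.0000/26296.2370)/pi
= arcsin(0.242278)/pi = 0.07789461
Eclipse duration = 0.07789461 * 707.2947 = 55.0944 min

55.0944 minutes


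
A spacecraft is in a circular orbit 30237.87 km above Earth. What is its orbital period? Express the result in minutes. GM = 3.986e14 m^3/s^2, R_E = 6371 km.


r = 36608.8700 km = 3.660887e+07 m
T = 2*pi*sqrt(r^3/mu) = 2*pi*sqrt(4.906355e+22 / 3.986e14)
T = 69709.2976 s = 1161.8216 min

1161.8216 minutes


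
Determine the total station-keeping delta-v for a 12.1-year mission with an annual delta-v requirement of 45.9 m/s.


dV = rate * years = 45.9 * 12.1
dV = 555.3900 m/s

555.3900 m/s


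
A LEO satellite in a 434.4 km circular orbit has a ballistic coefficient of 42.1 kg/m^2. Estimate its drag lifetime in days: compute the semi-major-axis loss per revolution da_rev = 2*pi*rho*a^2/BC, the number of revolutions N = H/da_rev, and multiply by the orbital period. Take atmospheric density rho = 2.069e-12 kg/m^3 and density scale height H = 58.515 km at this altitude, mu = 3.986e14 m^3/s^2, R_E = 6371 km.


a = R_E + alt = 6805.4000 km = 6.8054e+06 m
da_rev = 2*pi*rho*a^2/BC = 2*pi*2.069e-12*(6.8054e+06)^2/42.1 = 14.300973 m per revolution
N = H/da_rev = 58515.0000 m / 14.300973 m = 4091.6797 revolutions
P = 2*pi*sqrt(a^3/mu) = 5587.1677 s
lifetime = N*P = 4091.6797 * 5587.1677 = 2.2860901e+07 s = 264.5938 days

264.5938 days


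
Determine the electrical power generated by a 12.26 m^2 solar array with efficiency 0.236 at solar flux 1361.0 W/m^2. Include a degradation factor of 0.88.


P = area * eta * S * degradation
P = 12.26 * 0.236 * 1361.0 * 0.88
P = 3465.3194 W

3465.3194 W


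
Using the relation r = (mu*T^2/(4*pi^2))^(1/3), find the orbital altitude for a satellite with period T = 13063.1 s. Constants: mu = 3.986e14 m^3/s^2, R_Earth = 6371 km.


T = 13063.1 s
r = (mu*T^2/(4*pi^2))^(1/3) = (3.986e14 * 13063.1^2 / (4*pi^2))^(1/3)
r = 1.1988275e+07 m = 11988.2747 km
alt = r - R_E = 11988.2747 - 6371 = 5617.2747 km

5617.2747 km


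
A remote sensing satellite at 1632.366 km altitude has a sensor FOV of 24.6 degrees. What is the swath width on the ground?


FOV = 24.6 deg = 0.429351 rad
swath = 2 * alt * tan(FOV/2) = 2 * 1632.366 * tan(0.2146755)
swath = 2 * 1632.366 * 0.2180353
swath = 711.8267 km

711.8267 km


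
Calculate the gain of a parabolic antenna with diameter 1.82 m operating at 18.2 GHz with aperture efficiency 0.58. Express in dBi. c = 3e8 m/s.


lambda = c/f = 3e8 / 1.82e+10 = 0.01648352 m
G = eta*(pi*D/lambda)^2 = 0.58*(pi*1.82/0.01648352)^2
G = 69786.3978 (linear)
G = 10*log10(69786.3978) = 48.4377 dBi

48.4377 dBi


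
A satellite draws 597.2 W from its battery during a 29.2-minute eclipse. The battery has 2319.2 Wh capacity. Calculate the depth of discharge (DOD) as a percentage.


E_used = P * t / 60 = 597.2 * 29.2 / 60 = 290.6373 Wh
DOD = E_used / E_total * 100 = 290.6373 / 2319.2 * 100
DOD = 12.5318 %

12.5318 %


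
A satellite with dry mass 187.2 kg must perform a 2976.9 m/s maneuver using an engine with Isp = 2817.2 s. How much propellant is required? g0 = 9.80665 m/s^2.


ve = Isp * g0 = 2817.2 * 9.80665 = 27627.294380 m/s
mass ratio = exp(dv/ve) = exp(2976.9/27627.294380) = 1.11377165
m_prop = m_dry * (mr - 1) = 187.2 * (1.11377165 - 1)
m_prop = 21.2981 kg

21.2981 kg


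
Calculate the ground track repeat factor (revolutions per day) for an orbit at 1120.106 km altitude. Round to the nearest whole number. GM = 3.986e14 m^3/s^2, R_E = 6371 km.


r = 7.491106e+06 m
T = 2*pi*sqrt(r^3/mu) = 6452.5315 s = 107.5422 min
revs/day = 1440 / 107.5422 = 13.3901
Rounded: 13 revolutions per day

13 revolutions per day


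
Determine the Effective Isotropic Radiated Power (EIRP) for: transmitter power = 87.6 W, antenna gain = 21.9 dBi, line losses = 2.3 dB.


Pt = 87.6 W = 19.4250 dBW
EIRP = Pt_dBW + Gt - losses = 19.4250 + 21.9 - 2.3 = 39.0250 dBW

39.0250 dBW


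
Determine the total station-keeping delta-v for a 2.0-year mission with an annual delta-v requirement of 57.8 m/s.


dV = rate * years = 57.8 * 2.0
dV = 115.6000 m/s

115.6000 m/s


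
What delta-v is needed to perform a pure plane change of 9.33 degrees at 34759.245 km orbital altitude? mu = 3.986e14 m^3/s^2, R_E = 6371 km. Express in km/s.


r = 41130.2450 km = 4.1130245e+07 m
V = sqrt(mu/r) = 3113.0636 m/s
di = 9.33 deg = 0.1628392 rad
dV = 2*V*sin(di/2) = 2*3113.0636*sin(0.08141961)
dV = 506.3690 m/s = 0.506369 km/s

0.5064 km/s


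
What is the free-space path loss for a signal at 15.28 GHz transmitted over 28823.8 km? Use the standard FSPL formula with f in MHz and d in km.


f = 15.28 GHz = 15280.0000 MHz
d = 28823.8 km
FSPL = 32.44 + 20*log10(15280.0000) + 20*log10(28823.8)
FSPL = 32.44 + 83.6825 + 89.1950
FSPL = 205.3175 dB

205.3175 dB


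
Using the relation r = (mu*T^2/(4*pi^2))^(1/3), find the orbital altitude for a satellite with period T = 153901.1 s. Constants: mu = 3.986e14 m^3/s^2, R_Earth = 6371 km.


T = 153901.1 s
r = (mu*T^2/(4*pi^2))^(1/3) = (3.986e14 * 153901.1^2 / (4*pi^2))^(1/3)
r = 6.2070751e+07 m = 62070.7513 km
alt = r - R_E = 62070.7513 - 6371 = 55699.7513 km

55699.7513 km


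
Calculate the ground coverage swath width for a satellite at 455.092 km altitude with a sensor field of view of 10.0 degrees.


FOV = 10.0 deg = 0.1745329 rad
swath = 2 * alt * tan(FOV/2) = 2 * 455.092 * tan(0.08726646)
swath = 2 * 455.092 * 0.08748866
swath = 79.6308 km

79.6308 km


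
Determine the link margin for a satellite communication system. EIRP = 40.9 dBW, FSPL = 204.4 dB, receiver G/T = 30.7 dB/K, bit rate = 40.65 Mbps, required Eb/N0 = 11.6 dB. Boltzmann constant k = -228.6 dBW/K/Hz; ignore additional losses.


C/N0 = EIRP - FSPL + G/T - k = 40.9 - 204.4 + 30.7 - (-228.6)
C/N0 = 95.8000 dB-Hz
R_b = 40.65 Mbps = 4.065e+07 bps -> 10*log10(R_b) = 76.0906 dB-Hz
Eb/N0 = C/N0 - 10*log10(R_b) = 95.8000 - 76.0906 = 19.7094 dB
Margin = Eb/N0 - Eb/N0_req = 19.7094 - 11.6 = 8.1094 dB (link closes)

8.1094 dB


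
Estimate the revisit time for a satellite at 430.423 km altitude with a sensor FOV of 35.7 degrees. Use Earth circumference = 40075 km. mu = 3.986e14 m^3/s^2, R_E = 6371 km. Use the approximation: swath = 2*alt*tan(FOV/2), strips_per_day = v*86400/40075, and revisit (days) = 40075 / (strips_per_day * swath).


swath = 2*430.423*tan(0.3115413) = 277.2163 km
v = sqrt(mu/r) = 7655.4153 m/s = 7.6554 km/s
strips/day = v*86400/40075 = 7.6554*86400/40075 = 16.5048
coverage/day = strips * swath = 16.5048 * 277.2163 = 4575.3861 km
revisit = 40075 / 4575.3861 = 8.7588 days

8.7588 days


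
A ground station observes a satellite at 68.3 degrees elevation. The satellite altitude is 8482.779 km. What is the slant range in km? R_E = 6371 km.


h = 8482.779 km, el = 68.3 deg
d = -R_E*sin(el) + sqrt((R_E*sin(el))^2 + 2*R_E*h + h^2)
d = -6371.0000*sin(1.1921) + sqrt((6371.0000*0.9291326)^2 + 2*6371.0000*8482.779 + 8482.779^2)
d = 8746.2944 km

8746.2944 km


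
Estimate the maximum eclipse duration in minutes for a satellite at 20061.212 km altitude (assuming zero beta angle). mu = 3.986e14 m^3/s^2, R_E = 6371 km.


r = 26432.2120 km
T = 712.7878 min
Eclipse fraction = arcsin(R_E/r)/pi = arcsin(6371.0000/26432.2120)/pi
= arcsin(0.2410317)/pi = 0.07748577
Eclipse duration = 0.07748577 * 712.7878 = 55.2309 min

55.2309 minutes


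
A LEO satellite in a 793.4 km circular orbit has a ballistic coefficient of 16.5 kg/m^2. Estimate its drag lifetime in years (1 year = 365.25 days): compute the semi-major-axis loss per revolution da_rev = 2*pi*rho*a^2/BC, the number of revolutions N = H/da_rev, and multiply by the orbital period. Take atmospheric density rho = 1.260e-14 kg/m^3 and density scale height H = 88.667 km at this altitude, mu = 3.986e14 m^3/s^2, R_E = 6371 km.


a = R_E + alt = 7164.4000 km = 7.1644e+06 m
da_rev = 2*pi*rho*a^2/BC = 2*pi*1.260e-14*(7.1644e+06)^2/16.5 = 0.246278284 m per revolution
N = H/da_rev = 88667.0000 m / 0.246278284 m = 360027.6825 revolutions
P = 2*pi*sqrt(a^3/mu) = 6035.0512 s
lifetime = N*P = 360027.6825 * 6035.0512 = 2.1727855e+09 s = 25147.9803 days
years = 25147.9803 / 365.25 = 68.8514 years

68.8514 years


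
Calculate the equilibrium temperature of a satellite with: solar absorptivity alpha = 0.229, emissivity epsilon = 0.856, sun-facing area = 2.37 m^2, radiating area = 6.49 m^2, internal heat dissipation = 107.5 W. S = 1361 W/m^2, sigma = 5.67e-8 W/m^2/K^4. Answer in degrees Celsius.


Numerator = alpha*S*A_sun + Q_int = 0.229*1361*2.37 + 107.5 = 846.1555 W
Denominator = eps*sigma*A_rad = 0.856*5.67e-8*6.49 = 3.1499345e-07 W/K^4
T^4 = 2.6862639e+09 K^4
T = 227.6602 K = -45.4898 C

-45.4898 degrees Celsius


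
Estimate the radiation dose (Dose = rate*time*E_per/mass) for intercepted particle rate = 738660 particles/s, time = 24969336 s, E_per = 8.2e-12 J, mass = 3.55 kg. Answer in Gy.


Total energy deposited = rate * time * E_per
  = 738660 * 24969336 * 8.2e-12 = 151.2396 J
Dose = E_total / mass = 151.2396 / 3.55
Dose = 42.6027 Gy

42.6027 Gy


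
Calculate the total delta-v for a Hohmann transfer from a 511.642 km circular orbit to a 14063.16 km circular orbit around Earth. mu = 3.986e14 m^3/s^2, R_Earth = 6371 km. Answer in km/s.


r1 = 6882.6420 km = 6.882642e+06 m
r2 = 20434.1600 km = 2.043416e+07 m
dv1 = sqrt(mu/r1)*(sqrt(2*r2/(r1+r2)) - 1) = 1698.1696 m/s
dv2 = sqrt(mu/r2)*(1 - sqrt(2*r1/(r1+r2))) = 1281.4030 m/s
total dv = |dv1| + |dv2| = 1698.1696 + 1281.4030 = 2979.5726 m/s = 2.9796 km/s

2.9796 km/s


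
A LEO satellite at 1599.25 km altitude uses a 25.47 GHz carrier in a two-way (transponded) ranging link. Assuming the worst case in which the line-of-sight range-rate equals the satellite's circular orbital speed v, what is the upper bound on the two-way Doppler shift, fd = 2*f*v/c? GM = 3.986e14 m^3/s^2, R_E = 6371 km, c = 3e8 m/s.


r = 7.97025e+06 m
v = sqrt(mu/r) = 7071.8441 m/s (worst-case radial velocity)
f = 25.47 GHz = 2.547e+10 Hz
fd = 2*f*v/c = 2*2.547e+10*7071.8441/3.0e+08
fd = 1.2007991e+06 Hz

1.2008e+06 Hz


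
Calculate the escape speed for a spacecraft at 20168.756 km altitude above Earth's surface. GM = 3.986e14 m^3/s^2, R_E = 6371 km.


r = 6371.0 + 20168.756 = 26539.7560 km = 2.6539756e+07 m
v_esc = sqrt(2*mu/r) = sqrt(2*3.986e14 / 2.6539756e+07)
v_esc = 5480.6893 m/s = 5.4807 km/s

5.4807 km/s


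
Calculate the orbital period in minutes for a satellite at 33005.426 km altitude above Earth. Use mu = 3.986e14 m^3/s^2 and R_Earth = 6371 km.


r = 39376.4260 km = 3.9376426e+07 m
T = 2*pi*sqrt(r^3/mu) = 2*pi*sqrt(6.1053264e+22 / 3.986e14)
T = 77761.6851 s = 1296.0281 min

1296.0281 minutes


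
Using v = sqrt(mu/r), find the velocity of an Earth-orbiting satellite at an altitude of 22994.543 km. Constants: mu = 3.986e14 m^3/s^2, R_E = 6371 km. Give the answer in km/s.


r = R_E + alt = 6371.0 + 22994.543 = 29365.5430 km = 2.9365543e+07 m
v = sqrt(mu/r) = sqrt(3.986e14 / 2.9365543e+07) = 3684.2546 m/s = 3.6843 km/s

3.6843 km/s


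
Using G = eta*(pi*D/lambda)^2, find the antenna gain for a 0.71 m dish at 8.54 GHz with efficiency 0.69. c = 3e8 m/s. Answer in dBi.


lambda = c/f = 3e8 / 8.54e+09 = 0.03512881 m
G = eta*(pi*D/lambda)^2 = 0.69*(pi*0.71/0.03512881)^2
G = 2781.8824 (linear)
G = 10*log10(2781.8824) = 34.4434 dBi

34.4434 dBi


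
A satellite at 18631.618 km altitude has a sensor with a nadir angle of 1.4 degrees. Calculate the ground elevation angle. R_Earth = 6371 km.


r = R_E + alt = 25002.6180 km
Law of sines in the satellite / Earth-center / ground-point triangle:
  sin(nadir)/R_E = sin(90 + el)/r  =>  cos(el) = (r/R_E)*sin(nadir)
cos(el) = (25002.6180 / 6371.0000) * sin(1.4 deg) = 0.09588266
el = arccos(0.09588266) = 84.4979 deg
(Earth-central angle = 90 - nadir - el = 4.1021 deg)

84.4979 degrees


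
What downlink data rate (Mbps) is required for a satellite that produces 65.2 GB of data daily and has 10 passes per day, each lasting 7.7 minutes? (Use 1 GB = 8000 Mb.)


total contact time = 10 * 7.7 * 60 = 4620.0000 s
data = 65.2 GB = 521600.0000 Mb
rate = 521600.0000 / 4620.0000 = 112.9004 Mbps

112.9004 Mbps


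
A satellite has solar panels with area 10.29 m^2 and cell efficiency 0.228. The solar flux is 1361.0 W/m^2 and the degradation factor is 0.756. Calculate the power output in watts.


P = area * eta * S * degradation
P = 10.29 * 0.228 * 1361.0 * 0.756
P = 2413.9604 W

2413.9604 W


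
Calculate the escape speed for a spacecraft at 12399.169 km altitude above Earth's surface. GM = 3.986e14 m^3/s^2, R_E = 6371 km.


r = 6371.0 + 12399.169 = 18770.1690 km = 1.8770169e+07 m
v_esc = sqrt(2*mu/r) = sqrt(2*3.986e14 / 1.8770169e+07)
v_esc = 6517.0275 m/s = 6.5170 km/s

6.5170 km/s


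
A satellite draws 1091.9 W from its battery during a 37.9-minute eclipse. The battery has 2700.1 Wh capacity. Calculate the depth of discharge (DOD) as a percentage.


E_used = P * t / 60 = 1091.9 * 37.9 / 60 = 689.7168 Wh
DOD = E_used / E_total * 100 = 689.7168 / 2700.1 * 100
DOD = 25.5441 %

25.5441 %


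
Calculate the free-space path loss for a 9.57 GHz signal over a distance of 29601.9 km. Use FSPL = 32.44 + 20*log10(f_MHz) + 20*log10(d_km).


f = 9.57 GHz = 9570.0000 MHz
d = 29601.9 km
FSPL = 32.44 + 20*log10(9570.0000) + 20*log10(29601.9)
FSPL = 32.44 + 79.6182 + 89.4264
FSPL = 201.4846 dB

201.4846 dB


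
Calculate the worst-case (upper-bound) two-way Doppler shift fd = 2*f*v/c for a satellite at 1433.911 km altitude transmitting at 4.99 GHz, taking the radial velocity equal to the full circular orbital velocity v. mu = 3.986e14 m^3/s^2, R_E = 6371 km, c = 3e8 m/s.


r = 7.804911e+06 m
v = sqrt(mu/r) = 7146.3564 m/s (worst-case radial velocity)
f = 4.99 GHz = 4.99e+09 Hz
fd = 2*f*v/c = 2*4.99e+09*7146.3564/3.0e+08
fd = 237735.4553 Hz

237735.4553 Hz


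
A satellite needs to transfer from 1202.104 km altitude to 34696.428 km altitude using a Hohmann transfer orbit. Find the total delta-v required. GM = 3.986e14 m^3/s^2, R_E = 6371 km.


r1 = 7573.1040 km = 7.573104e+06 m
r2 = 41067.4280 km = 4.1067428e+07 m
dv1 = sqrt(mu/r1)*(sqrt(2*r2/(r1+r2)) - 1) = 2172.5900 m/s
dv2 = sqrt(mu/r2)*(1 - sqrt(2*r1/(r1+r2))) = 1376.9516 m/s
total dv = |dv1| + |dv2| = 2172.5900 + 1376.9516 = 3549.5416 m/s = 3.5495 km/s

3.5495 km/s


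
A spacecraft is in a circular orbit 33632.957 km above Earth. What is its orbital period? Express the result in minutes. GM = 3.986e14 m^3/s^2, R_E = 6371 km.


r = 40003.9570 km = 4.0003957e+07 m
T = 2*pi*sqrt(r^3/mu) = 2*pi*sqrt(6.4018995e+22 / 3.986e14)
T = 79627.9709 s = 1327.1328 min

1327.1328 minutes


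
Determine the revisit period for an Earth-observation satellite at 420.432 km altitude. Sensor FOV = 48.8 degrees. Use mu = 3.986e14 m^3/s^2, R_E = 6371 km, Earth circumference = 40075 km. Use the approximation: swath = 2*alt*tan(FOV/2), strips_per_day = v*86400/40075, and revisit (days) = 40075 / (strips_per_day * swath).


swath = 2*420.432*tan(0.4258603) = 381.4328 km
v = sqrt(mu/r) = 7661.0442 m/s = 7.6610 km/s
strips/day = v*86400/40075 = 7.6610*86400/40075 = 16.5169
coverage/day = strips * swath = 16.5169 * 381.4328 = 6300.0827 km
revisit = 40075 / 6300.0827 = 6.3610 days

6.3610 days


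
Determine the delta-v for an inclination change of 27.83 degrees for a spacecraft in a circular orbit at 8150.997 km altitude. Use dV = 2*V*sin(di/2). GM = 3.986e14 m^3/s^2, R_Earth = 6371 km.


r = 14521.9970 km = 1.4521997e+07 m
V = sqrt(mu/r) = 5239.0854 m/s
di = 27.83 deg = 0.4857251 rad
dV = 2*V*sin(di/2) = 2*5239.0854*sin(0.2428626)
dV = 2519.8132 m/s = 2.5198 km/s

2.5198 km/s


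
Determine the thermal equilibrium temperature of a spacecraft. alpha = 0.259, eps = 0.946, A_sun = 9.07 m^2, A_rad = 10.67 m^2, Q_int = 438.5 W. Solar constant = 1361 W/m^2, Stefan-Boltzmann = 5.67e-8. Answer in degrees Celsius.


Numerator = alpha*S*A_sun + Q_int = 0.259*1361*9.07 + 438.5 = 3635.6659 W
Denominator = eps*sigma*A_rad = 0.946*5.67e-8*10.67 = 5.7231959e-07 W/K^4
T^4 = 6.35251e+09 K^4
T = 282.3166 K = 9.1666 C

9.1666 degrees Celsius


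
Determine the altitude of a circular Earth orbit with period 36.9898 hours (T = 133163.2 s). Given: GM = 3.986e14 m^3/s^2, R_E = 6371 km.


T = 133163.2 s
r = (mu*T^2/(4*pi^2))^(1/3) = (3.986e14 * 133163.2^2 / (4*pi^2))^(1/3)
r = 5.636143e+07 m = 56361.4297 km
alt = r - R_E = 56361.4297 - 6371 = 49990.4297 km

49990.4297 km


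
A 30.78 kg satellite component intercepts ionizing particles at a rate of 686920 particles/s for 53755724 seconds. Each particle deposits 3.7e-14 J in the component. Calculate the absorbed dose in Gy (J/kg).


Total energy deposited = rate * time * E_per
  = 686920 * 53755724 * 3.7e-14 = 1.3663 J
Dose = E_total / mass = 1.3663 / 30.78
Dose = 0.04438784 Gy

0.0444 Gy


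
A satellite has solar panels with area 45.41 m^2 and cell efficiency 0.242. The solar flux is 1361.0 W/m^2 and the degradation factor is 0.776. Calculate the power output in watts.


P = area * eta * S * degradation
P = 45.41 * 0.242 * 1361.0 * 0.776
P = 11606.1109 W

11606.1109 W


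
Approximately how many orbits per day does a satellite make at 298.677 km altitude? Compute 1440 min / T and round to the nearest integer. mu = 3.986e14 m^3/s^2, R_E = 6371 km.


r = 6.669677e+06 m
T = 2*pi*sqrt(r^3/mu) = 5420.8629 s = 90.3477 min
revs/day = 1440 / 90.3477 = 15.9384
Rounded: 16 revolutions per day

16 revolutions per day


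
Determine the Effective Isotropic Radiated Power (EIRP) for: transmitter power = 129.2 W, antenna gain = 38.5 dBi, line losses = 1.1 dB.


Pt = 129.2 W = 21.1126 dBW
EIRP = Pt_dBW + Gt - losses = 21.1126 + 38.5 - 1.1 = 58.5126 dBW

58.5126 dBW


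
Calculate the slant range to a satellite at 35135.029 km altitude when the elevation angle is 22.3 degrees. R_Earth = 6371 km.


h = 35135.029 km, el = 22.3 deg
d = -R_E*sin(el) + sqrt((R_E*sin(el))^2 + 2*R_E*h + h^2)
d = -6371.0000*sin(0.3892084) + sqrt((6371.0000*0.3794562)^2 + 2*6371.0000*35135.029 + 35135.029^2)
d = 38667.8250 km

38667.8250 km


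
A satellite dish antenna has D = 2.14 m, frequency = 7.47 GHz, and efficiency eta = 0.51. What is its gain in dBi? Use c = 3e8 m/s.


lambda = c/f = 3e8 / 7.47e+09 = 0.04016064 m
G = eta*(pi*D/lambda)^2 = 0.51*(pi*2.14/0.04016064)^2
G = 14292.1038 (linear)
G = 10*log10(14292.1038) = 41.5510 dBi

41.5510 dBi


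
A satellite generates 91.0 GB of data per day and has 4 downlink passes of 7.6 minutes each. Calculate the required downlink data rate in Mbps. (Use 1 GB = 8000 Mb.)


total contact time = 4 * 7.6 * 60 = 1824.0000 s
data = 91.0 GB = 728000.0000 Mb
rate = 728000.0000 / 1824.0000 = 399.1228 Mbps

399.1228 Mbps


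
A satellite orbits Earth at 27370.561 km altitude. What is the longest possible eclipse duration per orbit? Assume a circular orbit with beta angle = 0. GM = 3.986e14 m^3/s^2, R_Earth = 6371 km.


r = 33741.5610 km
T = 1028.0346 min
Eclipse fraction = arcsin(R_E/r)/pi = arcsin(6371.0000/33741.5610)/pi
= arcsin(0.1888176)/pi = 0.06046549
Eclipse duration = 0.06046549 * 1028.0346 = 62.1606 min

62.1606 minutes


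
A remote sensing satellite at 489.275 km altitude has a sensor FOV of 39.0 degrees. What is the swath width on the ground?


FOV = 39.0 deg = 0.6806784 rad
swath = 2 * alt * tan(FOV/2) = 2 * 489.275 * tan(0.3403392)
swath = 2 * 489.275 * 0.3541186
swath = 346.5227 km

346.5227 km


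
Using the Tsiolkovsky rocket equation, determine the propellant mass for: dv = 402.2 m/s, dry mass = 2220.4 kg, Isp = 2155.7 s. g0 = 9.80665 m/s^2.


ve = Isp * g0 = 2155.7 * 9.80665 = 21140.195405 m/s
mass ratio = exp(dv/ve) = exp(402.2/21140.195405) = 1.01920750
m_prop = m_dry * (mr - 1) = 2220.4 * (1.01920750 - 1)
m_prop = 42.6483 kg

42.6483 kg


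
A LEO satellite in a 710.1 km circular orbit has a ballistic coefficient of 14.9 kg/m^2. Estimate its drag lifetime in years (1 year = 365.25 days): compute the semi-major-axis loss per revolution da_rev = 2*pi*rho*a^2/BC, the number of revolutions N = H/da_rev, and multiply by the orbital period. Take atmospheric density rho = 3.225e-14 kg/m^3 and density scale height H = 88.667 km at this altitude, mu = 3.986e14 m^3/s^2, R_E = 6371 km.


a = R_E + alt = 7081.1000 km = 7.0811e+06 m
da_rev = 2*pi*rho*a^2/BC = 2*pi*3.225e-14*(7.0811e+06)^2/14.9 = 0.681906412 m per revolution
N = H/da_rev = 88667.0000 m / 0.681906412 m = 130028.1072 revolutions
P = 2*pi*sqrt(a^3/mu) = 5930.1040 s
lifetime = N*P = 130028.1072 * 5930.1040 = 7.710802e+08 s = 8924.5394 days
years = 8924.5394 / 365.25 = 24.4341 years

24.4341 years


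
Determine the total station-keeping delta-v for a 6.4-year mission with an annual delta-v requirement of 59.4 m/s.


dV = rate * years = 59.4 * 6.4
dV = 380.1600 m/s

380.1600 m/s


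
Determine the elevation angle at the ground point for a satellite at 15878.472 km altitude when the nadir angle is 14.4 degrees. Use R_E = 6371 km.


r = R_E + alt = 22249.4720 km
Law of sines in the satellite / Earth-center / ground-point triangle:
  sin(nadir)/R_E = sin(90 + el)/r  =>  cos(el) = (r/R_E)*sin(nadir)
cos(el) = (22249.4720 / 6371.0000) * sin(14.4 deg) = 0.8685008
el = arccos(0.8685008) = 29.7151 deg
(Earth-central angle = 90 - nadir - el = 45.8849 deg)

29.7151 degrees


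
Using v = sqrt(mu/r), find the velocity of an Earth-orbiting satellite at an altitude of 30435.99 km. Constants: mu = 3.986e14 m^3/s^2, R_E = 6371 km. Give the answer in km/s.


r = R_E + alt = 6371.0 + 30435.99 = 36806.9900 km = 3.680699e+07 m
v = sqrt(mu/r) = sqrt(3.986e14 / 3.680699e+07) = 3290.8152 m/s = 3.2908 km/s

3.2908 km/s


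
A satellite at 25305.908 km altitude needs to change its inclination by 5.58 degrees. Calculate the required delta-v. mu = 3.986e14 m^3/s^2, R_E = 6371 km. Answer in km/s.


r = 31676.9080 km = 3.1676908e+07 m
V = sqrt(mu/r) = 3547.2946 m/s
di = 5.58 deg = 0.09738937 rad
dV = 2*V*sin(di/2) = 2*3547.2946*sin(0.04869469)
dV = 345.3323 m/s = 0.3453323 km/s

0.3453 km/s


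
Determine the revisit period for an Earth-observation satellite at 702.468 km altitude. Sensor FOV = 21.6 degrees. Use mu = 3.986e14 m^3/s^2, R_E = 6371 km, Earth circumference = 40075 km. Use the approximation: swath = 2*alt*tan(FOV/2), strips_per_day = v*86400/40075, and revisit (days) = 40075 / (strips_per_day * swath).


swath = 2*702.468*tan(0.1884956) = 268.0059 km
v = sqrt(mu/r) = 7506.7586 m/s = 7.5068 km/s
strips/day = v*86400/40075 = 7.5068*86400/40075 = 16.1843
coverage/day = strips * swath = 16.1843 * 268.0059 = 4337.4749 km
revisit = 40075 / 4337.4749 = 9.2392 days

9.2392 days


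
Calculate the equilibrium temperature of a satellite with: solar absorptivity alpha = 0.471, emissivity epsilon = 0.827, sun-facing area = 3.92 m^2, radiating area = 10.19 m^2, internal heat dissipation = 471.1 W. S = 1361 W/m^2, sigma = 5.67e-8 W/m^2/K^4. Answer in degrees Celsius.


Numerator = alpha*S*A_sun + Q_int = 0.471*1361*3.92 + 471.1 = 2983.9415 W
Denominator = eps*sigma*A_rad = 0.827*5.67e-8*10.19 = 4.7781827e-07 W/K^4
T^4 = 6.2449297e+09 K^4
T = 281.1136 K = 7.9636 C

7.9636 degrees Celsius


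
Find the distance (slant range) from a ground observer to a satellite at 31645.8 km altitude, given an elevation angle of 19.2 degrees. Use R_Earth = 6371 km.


h = 31645.8 km, el = 19.2 deg
d = -R_E*sin(el) + sqrt((R_E*sin(el))^2 + 2*R_E*h + h^2)
d = -6371.0000*sin(0.3351032) + sqrt((6371.0000*0.3288666)^2 + 2*6371.0000*31645.8 + 31645.8^2)
d = 35442.4696 km

35442.4696 km


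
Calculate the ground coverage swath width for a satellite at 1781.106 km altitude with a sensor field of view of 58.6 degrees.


FOV = 58.6 deg = 1.0228 rad
swath = 2 * alt * tan(FOV/2) = 2 * 1781.106 * tan(0.5113815)
swath = 2 * 1781.106 * 0.5611738
swath = 1999.0201 km

1999.0201 km


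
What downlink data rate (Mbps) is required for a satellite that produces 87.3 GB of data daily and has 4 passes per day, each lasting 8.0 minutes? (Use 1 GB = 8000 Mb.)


total contact time = 4 * 8.0 * 60 = 1920.0000 s
data = 87.3 GB = 698400.0000 Mb
rate = 698400.0000 / 1920.0000 = 363.7500 Mbps

363.7500 Mbps


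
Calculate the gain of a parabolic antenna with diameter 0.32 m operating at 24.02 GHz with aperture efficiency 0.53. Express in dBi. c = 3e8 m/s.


lambda = c/f = 3e8 / 2.402e+10 = 0.01248959 m
G = eta*(pi*D/lambda)^2 = 0.53*(pi*0.32/0.01248959)^2
G = 3433.8322 (linear)
G = 10*log10(3433.8322) = 35.3578 dBi

35.3578 dBi


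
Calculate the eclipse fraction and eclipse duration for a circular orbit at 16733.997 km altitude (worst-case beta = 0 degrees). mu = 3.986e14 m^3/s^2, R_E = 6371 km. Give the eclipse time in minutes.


r = 23104.9970 km
T = 582.5307 min
Eclipse fraction = arcsin(R_E/r)/pi = arcsin(6371.0000/23104.9970)/pi
= arcsin(0.2757412)/pi = 0.08892328
Eclipse duration = 0.08892328 * 582.5307 = 51.8005 min

51.8005 minutes


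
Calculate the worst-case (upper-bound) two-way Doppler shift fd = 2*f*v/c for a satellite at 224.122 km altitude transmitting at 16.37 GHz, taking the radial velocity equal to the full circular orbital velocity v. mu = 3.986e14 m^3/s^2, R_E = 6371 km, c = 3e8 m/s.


r = 6.595122e+06 m
v = sqrt(mu/r) = 7774.2272 m/s (worst-case radial velocity)
f = 16.37 GHz = 1.637e+10 Hz
fd = 2*f*v/c = 2*1.637e+10*7774.2272/3.0e+08
fd = 848427.3317 Hz

848427.3317 Hz


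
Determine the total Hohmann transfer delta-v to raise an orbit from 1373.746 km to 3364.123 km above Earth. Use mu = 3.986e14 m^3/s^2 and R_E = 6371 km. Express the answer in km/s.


r1 = 7744.7460 km = 7.744746e+06 m
r2 = 9735.1230 km = 9.735123e+06 m
dv1 = sqrt(mu/r1)*(sqrt(2*r2/(r1+r2)) - 1) = 397.4350 m/s
dv2 = sqrt(mu/r2)*(1 - sqrt(2*r1/(r1+r2))) = 375.3116 m/s
total dv = |dv1| + |dv2| = 397.4350 + 375.3116 = 772.7467 m/s = 0.7727467 km/s

0.7727 km/s


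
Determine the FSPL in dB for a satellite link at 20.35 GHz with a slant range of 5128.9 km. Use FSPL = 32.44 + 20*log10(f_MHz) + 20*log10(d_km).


f = 20.35 GHz = 20350.0000 MHz
d = 5128.9 km
FSPL = 32.44 + 20*log10(20350.0000) + 20*log10(5128.9)
FSPL = 32.44 + 86.1713 + 74.2005
FSPL = 192.8118 dB

192.8118 dB


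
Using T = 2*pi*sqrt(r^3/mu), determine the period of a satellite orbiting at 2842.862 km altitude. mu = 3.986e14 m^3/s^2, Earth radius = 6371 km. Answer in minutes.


r = 9213.8620 km = 9.213862e+06 m
T = 2*pi*sqrt(r^3/mu) = 2*pi*sqrt(7.8221315e+20 / 3.986e14)
T = 8801.8462 s = 146.6974 min

146.6974 minutes


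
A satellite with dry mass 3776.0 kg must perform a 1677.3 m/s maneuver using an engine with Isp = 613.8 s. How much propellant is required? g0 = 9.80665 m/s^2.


ve = Isp * g0 = 613.8 * 9.80665 = 6019.321770 m/s
mass ratio = exp(dv/ve) = exp(1677.3/6019.321770) = 1.32134830
m_prop = m_dry * (mr - 1) = 3776.0 * (1.32134830 - 1)
m_prop = 1213.4112 kg

1213.4112 kg


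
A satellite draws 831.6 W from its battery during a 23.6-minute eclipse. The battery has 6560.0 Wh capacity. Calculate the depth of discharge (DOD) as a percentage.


E_used = P * t / 60 = 831.6 * 23.6 / 60 = 327.0960 Wh
DOD = E_used / E_total * 100 = 327.0960 / 6560.0 * 100
DOD = 4.9862 %

4.9862 %


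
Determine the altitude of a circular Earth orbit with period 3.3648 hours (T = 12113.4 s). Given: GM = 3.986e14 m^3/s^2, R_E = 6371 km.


T = 12113.4 s
r = (mu*T^2/(4*pi^2))^(1/3) = (3.986e14 * 12113.4^2 / (4*pi^2))^(1/3)
r = 1.1399957e+07 m = 11399.9573 km
alt = r - R_E = 11399.9573 - 6371 = 5028.9573 km

5028.9573 km


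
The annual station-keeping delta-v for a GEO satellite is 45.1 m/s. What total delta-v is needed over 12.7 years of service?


dV = rate * years = 45.1 * 12.7
dV = 572.7700 m/s

572.7700 m/s


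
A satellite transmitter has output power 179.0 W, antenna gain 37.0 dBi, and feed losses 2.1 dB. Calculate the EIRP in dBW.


Pt = 179.0 W = 22.5285 dBW
EIRP = Pt_dBW + Gt - losses = 22.5285 + 37.0 - 2.1 = 57.4285 dBW

57.4285 dBW


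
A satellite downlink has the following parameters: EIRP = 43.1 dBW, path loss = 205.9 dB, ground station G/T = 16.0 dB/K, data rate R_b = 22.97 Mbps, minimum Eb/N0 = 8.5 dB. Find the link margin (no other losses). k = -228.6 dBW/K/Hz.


C/N0 = EIRP - FSPL + G/T - k = 43.1 - 205.9 + 16.0 - (-228.6)
C/N0 = 81.8000 dB-Hz
R_b = 22.97 Mbps = 2.297e+07 bps -> 10*log10(R_b) = 73.6116 dB-Hz
Eb/N0 = C/N0 - 10*log10(R_b) = 81.8000 - 73.6116 = 8.1884 dB
Margin = Eb/N0 - Eb/N0_req = 8.1884 - 8.5 = -0.31161 dB (negative margin: link does not close)

-0.3116 dB


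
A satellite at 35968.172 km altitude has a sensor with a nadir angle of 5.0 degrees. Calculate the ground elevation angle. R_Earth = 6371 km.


r = R_E + alt = 42339.1720 km
Law of sines in the satellite / Earth-center / ground-point triangle:
  sin(nadir)/R_E = sin(90 + el)/r  =>  cos(el) = (r/R_E)*sin(nadir)
cos(el) = (42339.1720 / 6371.0000) * sin(5.0 deg) = 0.5792029
el = arccos(0.5792029) = 54.6055 deg
(Earth-central angle = 90 - nadir - el = 30.3945 deg)

54.6055 degrees


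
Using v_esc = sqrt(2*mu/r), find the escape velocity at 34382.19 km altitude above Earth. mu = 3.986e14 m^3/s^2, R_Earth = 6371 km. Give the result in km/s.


r = 6371.0 + 34382.19 = 40753.1900 km = 4.075319e+07 m
v_esc = sqrt(2*mu/r) = sqrt(2*3.986e14 / 4.075319e+07)
v_esc = 4422.8564 m/s = 4.4229 km/s

4.4229 km/s


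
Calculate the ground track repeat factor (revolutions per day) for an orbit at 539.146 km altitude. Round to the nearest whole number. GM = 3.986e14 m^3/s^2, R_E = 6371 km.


r = 6.910146e+06 m
T = 2*pi*sqrt(r^3/mu) = 5716.6560 s = 95.2776 min
revs/day = 1440 / 95.2776 = 15.1137
Rounded: 15 revolutions per day

15 revolutions per day


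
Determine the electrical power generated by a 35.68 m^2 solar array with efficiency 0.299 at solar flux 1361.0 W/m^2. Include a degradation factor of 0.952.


P = area * eta * S * degradation
P = 35.68 * 0.299 * 1361.0 * 0.952
P = 13822.6435 W

13822.6435 W
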